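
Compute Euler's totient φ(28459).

Factor: 28459 = 149 · 191.
φ(28459) = (149−1) · (191−1) = 148 · 190 = 28120.

28120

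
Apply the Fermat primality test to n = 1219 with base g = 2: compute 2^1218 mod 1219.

2^1 ≡ 2 (mod 1219)
2^2 ≡ 2^2 = 4 ≡ 4 (mod 1219)
2^4 ≡ 4^2 = 16 ≡ 16 (mod 1219)
2^8 ≡ 16^2 = 256 ≡ 256 (mod 1219)
2^16 ≡ 256^2 = 65536 ≡ 929 (mod 1219)
2^32 ≡ 929^2 = 863041 ≡ 1208 (mod 1219)
2^64 ≡ 1208^2 = 1459264 ≡ 121 (mod 1219)
2^128 ≡ 121^2 = 14641 ≡ 13 (mod 1219)
2^256 ≡ 13^2 = 169 ≡ 169 (mod 1219)
2^512 ≡ 169^2 = 28561 ≡ 524 (mod 1219)
2^1024 ≡ 524^2 = 274576 ≡ 301 (mod 1219)
1218 = 1024 + 128 + 64 + 2 in binary powers of 2.
So 2^1218 ≡ 301 · 13 · 121 · 4 ≡ 785 (mod 1219).
Since 785 ≠ 1, base 2 is a Fermat witness: 1219 is composite.

785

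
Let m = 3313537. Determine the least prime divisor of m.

3313537 is odd.
Digit sum 25, not divisible by 3.
Ends in 7: not divisible by 5.
7: 3313537 = 7·473362 + 3
11: 3313537 = 11·301230 + 7
13: 3313537 = 13·254887 + 6
17: 3313537 = 17·194913 + 16
19: 3313537 = 19·174396 + 13
23: 3313537 = 23·144066 + 19
29: 3313537 = 29·114259 + 26
31: 3313537 = 31·106888 + 9
37: 3313537 = 37·89555 + 2
41: 3313537 = 41·80817 + 40
43: 3313537 = 43·77059

43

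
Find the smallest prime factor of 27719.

53

27719 is odd.
Digit sum 26, not divisible by 3.
Ends in 9: not divisible by 5.
7: 27719 = 7·3959 + 6
11: 27719 = 11·2519 + 10
13: 27719 = 13·2132 + 3
17: 27719 = 17·1630 + 9
19: 27719 = 19·1458 + 17
23: 27719 = 23·1205 + 4
29: 27719 = 29·955 + 24
31: 27719 = 31·894 + 5
37: 27719 = 37·749 + 6
41: 27719 = 41·676 + 3
43: 27719 = 43·644 + 27
47: 27719 = 47·589 + 36
53: 27719 = 53·523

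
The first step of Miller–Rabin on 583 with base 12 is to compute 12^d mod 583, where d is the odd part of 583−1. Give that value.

583 − 1 = 582 = 2^1 · 291, so d = 291.
12^1 ≡ 12 (mod 583)
12^2 ≡ 12^2 = 144 ≡ 144 (mod 583)
12^4 ≡ 144^2 = 20736 ≡ 331 (mod 583)
12^8 ≡ 331^2 = 109561 ≡ 540 (mod 583)
12^16 ≡ 540^2 = 291600 ≡ 100 (mod 583)
12^32 ≡ 100^2 = 10000 ≡ 89 (mod 583)
12^64 ≡ 89^2 = 7921 ≡ 342 (mod 583)
12^128 ≡ 342^2 = 116964 ≡ 364 (mod 583)
12^256 ≡ 364^2 = 132496 ≡ 155 (mod 583)
291 = 256 + 32 + 2 + 1 in binary powers of 2.
So 12^291 ≡ 155 · 89 · 144 · 12 ≡ 56 (mod 583).
Squaring chain: 56; never reaches −1, so base 12 is a Miller–Rabin witness that 583 is composite.

56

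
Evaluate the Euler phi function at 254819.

Factor: 254819 = 37 · 71 · 97.
φ(254819) = (37−1) · (71−1) · (97−1) = 36 · 70 · 96 = 241920.

241920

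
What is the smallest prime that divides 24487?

24487 is odd.
Digit sum 25, not divisible by 3.
Ends in 7: not divisible by 5.
7: 24487 = 7·3498 + 1
11: 24487 = 11·2226 + 1
13: 24487 = 13·1883 + 8
17: 24487 = 17·1440 + 7
19: 24487 = 19·1288 + 15
23: 24487 = 23·1064 + 15
29: 24487 = 29·844 + 11
31: 24487 = 31·789 + 28
37: 24487 = 37·661 + 30
41: 24487 = 41·597 + 10
43: 24487 = 43·569 + 20
47: 24487 = 47·521

47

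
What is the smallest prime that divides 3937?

31

3937 is odd.
Digit sum 22, not divisible by 3.
Ends in 7: not divisible by 5.
7: 3937 = 7·562 + 3
11: 3937 = 11·357 + 10
13: 3937 = 13·302 + 11
17: 3937 = 17·231 + 10
19: 3937 = 19·207 + 4
23: 3937 = 23·171 + 4
29: 3937 = 29·135 + 22
31: 3937 = 31·127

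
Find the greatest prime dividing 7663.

7663 = 79 · 97
97 is prime.
So 7663 = 79 · 97; the largest prime factor is 97.

97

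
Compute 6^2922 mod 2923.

6^1 ≡ 6 (mod 2923)
6^2 ≡ 6^2 = 36 ≡ 36 (mod 2923)
6^4 ≡ 36^2 = 1296 ≡ 1296 (mod 2923)
6^8 ≡ 1296^2 = 1679616 ≡ 1814 (mod 2923)
6^16 ≡ 1814^2 = 3290596 ≡ 2221 (mod 2923)
6^32 ≡ 2221^2 = 4932841 ≡ 1740 (mod 2923)
6^64 ≡ 1740^2 = 3027600 ≡ 2295 (mod 2923)
6^128 ≡ 2295^2 = 5267025 ≡ 2702 (mod 2923)
6^256 ≡ 2702^2 = 7300804 ≡ 2073 (mod 2923)
6^512 ≡ 2073^2 = 4297329 ≡ 519 (mod 2923)
6^1024 ≡ 519^2 = 269361 ≡ 445 (mod 2923)
6^2048 ≡ 445^2 = 198025 ≡ 2184 (mod 2923)
2922 = 2048 + 512 + 256 + 64 + 32 + 8 + 2 in binary powers of 2.
So 6^2922 ≡ 2184 · 519 · 2073 · 2295 · 1740 · 1814 · 36 ≡ 1960 (mod 2923).
Since 1960 ≠ 1, base 6 is a Fermat witness: 2923 is composite.

1960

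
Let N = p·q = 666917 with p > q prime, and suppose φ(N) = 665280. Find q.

757

φ(n) = (p−1)(q−1) = n − (p+q) + 1, so p + q = 666917 − 665280 + 1 = 1638.
p and q are the roots of t² − 1638t + 666917 = 0.
Discriminant: 1638² − 4·666917 = 2683044 − 2667668 = 15376; √15376 = 124.
q = (1638 − 124)/2 = 757, p = (1638 + 124)/2 = 881.
Check: 757 · 881 = 666917.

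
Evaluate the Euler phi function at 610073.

Factor: 610073 = 29 · 109 · 193.
φ(610073) = (29−1) · (109−1) · (193−1) = 28 · 108 · 192 = 580608.

580608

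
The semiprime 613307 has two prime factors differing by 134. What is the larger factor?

Since p = q + 134, we have 613307 = q(q + 134), so q² + 134q − 613307 = 0.
Discriminant: 134² + 4·613307 = 17956 + 2453228 = 2471184; √2471184 = 1572.
q = (−134 + 1572)/2 = 719, and p = q + 134 = 853.
Check: 719 · 853 = 613307.

853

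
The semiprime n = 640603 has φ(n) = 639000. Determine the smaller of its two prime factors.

751

φ(n) = (p−1)(q−1) = n − (p+q) + 1, so p + q = 640603 − 639000 + 1 = 1604.
p and q are the roots of t² − 1604t + 640603 = 0.
Discriminant: 1604² − 4·640603 = 2572816 − 2562412 = 10404; √10404 = 102.
q = (1604 − 102)/2 = 751, p = (1604 + 102)/2 = 853.
Check: 751 · 853 = 640603.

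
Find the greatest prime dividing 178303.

79

178303 = 37 · 4819
4819 = 61 · 79
79 is prime.
So 178303 = 37 · 61 · 79; the largest prime factor is 79.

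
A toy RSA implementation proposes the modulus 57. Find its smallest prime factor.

57 is odd.
Digit sum 12, divisible by 3.

3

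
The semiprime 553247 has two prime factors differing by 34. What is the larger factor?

761

Since p = q + 34, we have 553247 = q(q + 34), so q² + 34q − 553247 = 0.
Discriminant: 34² + 4·553247 = 1156 + 2212988 = 2214144; √2214144 = 1488.
q = (−34 + 1488)/2 = 727, and p = q + 34 = 761.
Check: 727 · 761 = 553247.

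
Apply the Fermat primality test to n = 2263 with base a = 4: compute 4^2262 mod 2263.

4^1 ≡ 4 (mod 2263)
4^2 ≡ 4^2 = 16 ≡ 16 (mod 2263)
4^4 ≡ 16^2 = 256 ≡ 256 (mod 2263)
4^8 ≡ 256^2 = 65536 ≡ 2172 (mod 2263)
4^16 ≡ 2172^2 = 4717584 ≡ 1492 (mod 2263)
4^32 ≡ 1492^2 = 2226064 ≡ 1535 (mod 2263)
4^64 ≡ 1535^2 = 2356225 ≡ 442 (mod 2263)
4^128 ≡ 442^2 = 195364 ≡ 746 (mod 2263)
4^256 ≡ 746^2 = 556516 ≡ 2081 (mod 2263)
4^512 ≡ 2081^2 = 4330561 ≡ 1442 (mod 2263)
4^1024 ≡ 1442^2 = 2079364 ≡ 1930 (mod 2263)
4^2048 ≡ 1930^2 = 3724900 ≡ 2 (mod 2263)
2262 = 2048 + 128 + 64 + 16 + 4 + 2 in binary powers of 2.
So 4^2262 ≡ 2 · 746 · 442 · 1492 · 256 · 16 ≡ 1597 (mod 2263).
Since 1597 ≠ 1, base 4 is a Fermat witness: 2263 is composite.

1597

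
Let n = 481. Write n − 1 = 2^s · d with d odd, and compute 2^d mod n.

481 − 1 = 480 = 2^5 · 15, so d = 15.
2^1 ≡ 2 (mod 481)
2^2 ≡ 2^2 = 4 ≡ 4 (mod 481)
2^4 ≡ 4^2 = 16 ≡ 16 (mod 481)
2^8 ≡ 16^2 = 256 ≡ 256 (mod 481)
15 = 8 + 4 + 2 + 1 in binary powers of 2.
So 2^15 ≡ 256 · 16 · 4 · 2 ≡ 60 (mod 481).
Squaring chain: 60 → 233 → 417 → 248 → 417; never reaches −1, so base 2 is a Miller–Rabin witness that 481 is composite.

60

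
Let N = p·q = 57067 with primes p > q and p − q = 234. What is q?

149

Since p = q + 234, we have 57067 = q(q + 234), so q² + 234q − 57067 = 0.
Discriminant: 234² + 4·57067 = 54756 + 228268 = 283024; √283024 = 532.
q = (−234 + 532)/2 = 149, and p = q + 234 = 383.
Check: 149 · 383 = 57067.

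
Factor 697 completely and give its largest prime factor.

41

697 = 17 · 41
41 is prime.
So 697 = 17 · 41; the largest prime factor is 41.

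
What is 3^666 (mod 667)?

3^1 ≡ 3 (mod 667)
3^2 ≡ 3^2 = 9 ≡ 9 (mod 667)
3^4 ≡ 9^2 = 81 ≡ 81 (mod 667)
3^8 ≡ 81^2 = 6561 ≡ 558 (mod 667)
3^16 ≡ 558^2 = 311364 ≡ 542 (mod 667)
3^32 ≡ 542^2 = 293764 ≡ 284 (mod 667)
3^64 ≡ 284^2 = 80656 ≡ 616 (mod 667)
3^128 ≡ 616^2 = 379456 ≡ 600 (mod 667)
3^256 ≡ 600^2 = 360000 ≡ 487 (mod 667)
3^512 ≡ 487^2 = 237169 ≡ 384 (mod 667)
666 = 512 + 128 + 16 + 8 + 2 in binary powers of 2.
So 3^666 ≡ 384 · 600 · 542 · 558 · 9 ≡ 660 (mod 667).
Since 660 ≠ 1, base 3 is a Fermat witness: 667 is composite.

660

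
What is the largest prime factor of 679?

679 = 7 · 97
97 is prime.
So 679 = 7 · 97; the largest prime factor is 97.

97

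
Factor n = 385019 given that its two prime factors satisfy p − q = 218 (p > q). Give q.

521

Since p = q + 218, we have 385019 = q(q + 218), so q² + 218q − 385019 = 0.
Discriminant: 218² + 4·385019 = 47524 + 1540076 = 1587600; √1587600 = 1260.
q = (−218 + 1260)/2 = 521, and p = q + 218 = 739.
Check: 521 · 739 = 385019.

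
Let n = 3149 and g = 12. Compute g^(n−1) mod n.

2179

12^1 ≡ 12 (mod 3149)
12^2 ≡ 12^2 = 144 ≡ 144 (mod 3149)
12^4 ≡ 144^2 = 20736 ≡ 1842 (mod 3149)
12^8 ≡ 1842^2 = 3392964 ≡ 1491 (mod 3149)
12^16 ≡ 1491^2 = 2223081 ≡ 3036 (mod 3149)
12^32 ≡ 3036^2 = 9217296 ≡ 173 (mod 3149)
12^64 ≡ 173^2 = 29929 ≡ 1588 (mod 3149)
12^128 ≡ 1588^2 = 2521744 ≡ 2544 (mod 3149)
12^256 ≡ 2544^2 = 6471936 ≡ 741 (mod 3149)
12^512 ≡ 741^2 = 549081 ≡ 1155 (mod 3149)
12^1024 ≡ 1155^2 = 1334025 ≡ 1998 (mod 3149)
12^2048 ≡ 1998^2 = 3992004 ≡ 2221 (mod 3149)
3148 = 2048 + 1024 + 64 + 8 + 4 in binary powers of 2.
So 12^3148 ≡ 2221 · 1998 · 1588 · 1491 · 1842 ≡ 2179 (mod 3149).
Since 2179 ≠ 1, base 12 is a Fermat witness: 3149 is composite.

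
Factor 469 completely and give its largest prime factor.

67

469 = 7 · 67
67 is prime.
So 469 = 7 · 67; the largest prime factor is 67.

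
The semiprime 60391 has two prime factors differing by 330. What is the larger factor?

461

Since p = q + 330, we have 60391 = q(q + 330), so q² + 330q − 60391 = 0.
Discriminant: 330² + 4·60391 = 108900 + 241564 = 350464; √350464 = 592.
q = (−330 + 592)/2 = 131, and p = q + 330 = 461.
Check: 131 · 461 = 60391.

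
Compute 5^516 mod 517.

5^1 ≡ 5 (mod 517)
5^2 ≡ 5^2 = 25 ≡ 25 (mod 517)
5^4 ≡ 25^2 = 625 ≡ 108 (mod 517)
5^8 ≡ 108^2 = 11664 ≡ 290 (mod 517)
5^16 ≡ 290^2 = 84100 ≡ 346 (mod 517)
5^32 ≡ 346^2 = 119716 ≡ 289 (mod 517)
5^64 ≡ 289^2 = 83521 ≡ 284 (mod 517)
5^128 ≡ 284^2 = 80656 ≡ 4 (mod 517)
5^256 ≡ 4^2 = 16 ≡ 16 (mod 517)
5^512 ≡ 16^2 = 256 ≡ 256 (mod 517)
516 = 512 + 4 in binary powers of 2.
So 5^516 ≡ 256 · 108 ≡ 247 (mod 517).
Since 247 ≠ 1, base 5 is a Fermat witness: 517 is composite.

247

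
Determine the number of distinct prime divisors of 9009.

9009 = 3^2 · 1001
1001 = 7 · 143
143 = 11 · 13
9009 = 3^2 · 7 · 11 · 13, which has 4 distinct prime factors.

4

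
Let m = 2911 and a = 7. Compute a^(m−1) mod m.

1795

7^1 ≡ 7 (mod 2911)
7^2 ≡ 7^2 = 49 ≡ 49 (mod 2911)
7^4 ≡ 49^2 = 2401 ≡ 2401 (mod 2911)
7^8 ≡ 2401^2 = 5764801 ≡ 1021 (mod 2911)
7^16 ≡ 1021^2 = 1042441 ≡ 303 (mod 2911)
7^32 ≡ 303^2 = 91809 ≡ 1568 (mod 2911)
7^64 ≡ 1568^2 = 2458624 ≡ 1740 (mod 2911)
7^128 ≡ 1740^2 = 3027600 ≡ 160 (mod 2911)
7^256 ≡ 160^2 = 25600 ≡ 2312 (mod 2911)
7^512 ≡ 2312^2 = 5345344 ≡ 748 (mod 2911)
7^1024 ≡ 748^2 = 559504 ≡ 592 (mod 2911)
7^2048 ≡ 592^2 = 350464 ≡ 1144 (mod 2911)
2910 = 2048 + 512 + 256 + 64 + 16 + 8 + 4 + 2 in binary powers of 2.
So 7^2910 ≡ 1144 · 748 · 2312 · 1740 · 303 · 1021 · 2401 · 49 ≡ 1795 (mod 2911).
Since 1795 ≠ 1, base 7 is a Fermat witness: 2911 is composite.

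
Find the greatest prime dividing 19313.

19313 = 7 · 2759
2759 = 31 · 89
89 is prime.
So 19313 = 7 · 31 · 89; the largest prime factor is 89.

89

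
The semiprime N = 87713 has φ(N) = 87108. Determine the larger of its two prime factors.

φ(n) = (p−1)(q−1) = n − (p+q) + 1, so p + q = 87713 − 87108 + 1 = 606.
p and q are the roots of t² − 606t + 87713 = 0.
Discriminant: 606² − 4·87713 = 367236 − 350852 = 16384; √16384 = 128.
q = (606 − 128)/2 = 239, p = (606 + 128)/2 = 367.
Check: 239 · 367 = 87713.

367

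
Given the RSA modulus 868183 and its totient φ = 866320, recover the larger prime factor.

φ(n) = (p−1)(q−1) = n − (p+q) + 1, so p + q = 868183 − 866320 + 1 = 1864.
p and q are the roots of t² − 1864t + 868183 = 0.
Discriminant: 1864² − 4·868183 = 3474496 − 3472732 = 1764; √1764 = 42.
q = (1864 − 42)/2 = 911, p = (1864 + 42)/2 = 953.
Check: 911 · 953 = 868183.

953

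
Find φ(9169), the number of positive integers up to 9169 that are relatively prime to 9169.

8944

Factor: 9169 = 53 · 173.
φ(9169) = (53−1) · (173−1) = 52 · 172 = 8944.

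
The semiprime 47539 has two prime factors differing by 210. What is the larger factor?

347

Since p = q + 210, we have 47539 = q(q + 210), so q² + 210q − 47539 = 0.
Discriminant: 210² + 4·47539 = 44100 + 190156 = 234256; √234256 = 484.
q = (−210 + 484)/2 = 137, and p = q + 210 = 347.
Check: 137 · 347 = 47539.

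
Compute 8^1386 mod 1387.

8^1 ≡ 8 (mod 1387)
8^2 ≡ 8^2 = 64 ≡ 64 (mod 1387)
8^4 ≡ 64^2 = 4096 ≡ 1322 (mod 1387)
8^8 ≡ 1322^2 = 1747684 ≡ 64 (mod 1387)
8^16 ≡ 64^2 = 4096 ≡ 1322 (mod 1387)
8^32 ≡ 1322^2 = 1747684 ≡ 64 (mod 1387)
8^64 ≡ 64^2 = 4096 ≡ 1322 (mod 1387)
8^128 ≡ 1322^2 = 1747684 ≡ 64 (mod 1387)
8^256 ≡ 64^2 = 4096 ≡ 1322 (mod 1387)
8^512 ≡ 1322^2 = 1747684 ≡ 64 (mod 1387)
8^1024 ≡ 64^2 = 4096 ≡ 1322 (mod 1387)
1386 = 1024 + 256 + 64 + 32 + 8 + 2 in binary powers of 2.
So 8^1386 ≡ 1322 · 1322 · 1322 · 64 · 64 · 64 ≡ 1 (mod 1387).
Since the result is 1, base 8 gives no evidence that 1387 is composite.

1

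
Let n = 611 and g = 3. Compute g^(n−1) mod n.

341

3^1 ≡ 3 (mod 611)
3^2 ≡ 3^2 = 9 ≡ 9 (mod 611)
3^4 ≡ 9^2 = 81 ≡ 81 (mod 611)
3^8 ≡ 81^2 = 6561 ≡ 451 (mod 611)
3^16 ≡ 451^2 = 203401 ≡ 549 (mod 611)
3^32 ≡ 549^2 = 301401 ≡ 178 (mod 611)
3^64 ≡ 178^2 = 31684 ≡ 523 (mod 611)
3^128 ≡ 523^2 = 273529 ≡ 412 (mod 611)
3^256 ≡ 412^2 = 169744 ≡ 497 (mod 611)
3^512 ≡ 497^2 = 247009 ≡ 165 (mod 611)
610 = 512 + 64 + 32 + 2 in binary powers of 2.
So 3^610 ≡ 165 · 523 · 178 · 9 ≡ 341 (mod 611).
Since 341 ≠ 1, base 3 is a Fermat witness: 611 is composite.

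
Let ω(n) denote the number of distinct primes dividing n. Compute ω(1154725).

1154725 = 5^2 · 46189
46189 = 11 · 4199
4199 = 13 · 323
323 = 17 · 19
1154725 = 5^2 · 11 · 13 · 17 · 19, which has 5 distinct prime factors.

5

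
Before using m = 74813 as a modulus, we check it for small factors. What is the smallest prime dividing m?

74813 is odd.
Digit sum 23, not divisible by 3.
Ends in 3: not divisible by 5.
7: 74813 = 7·10687 + 4
11: 74813 = 11·6801 + 2
13: 74813 = 13·5754 + 11
17: 74813 = 17·4400 + 13
19: 74813 = 19·3937 + 10
23: 74813 = 23·3252 + 17
29: 74813 = 29·2579 + 22
31: 74813 = 31·2413 + 10
37: 74813 = 37·2021 + 36
41: 74813 = 41·1824 + 29
43: 74813 = 43·1739 + 36
47: 74813 = 47·1591 + 36
53: 74813 = 53·1411 + 30
59: 74813 = 59·1268 + 1
61: 74813 = 61·1226 + 27
67: 74813 = 67·1116 + 41
71: 74813 = 71·1053 + 50
73: 74813 = 73·1024 + 61
79: 74813 = 79·947

79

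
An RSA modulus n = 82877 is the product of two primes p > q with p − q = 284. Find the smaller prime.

179

Since p = q + 284, we have 82877 = q(q + 284), so q² + 284q − 82877 = 0.
Discriminant: 284² + 4·82877 = 80656 + 331508 = 412164; √412164 = 642.
q = (−284 + 642)/2 = 179, and p = q + 284 = 463.
Check: 179 · 463 = 82877.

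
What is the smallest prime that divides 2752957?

97

2752957 is odd.
Digit sum 37, not divisible by 3.
Ends in 7: not divisible by 5.
7: 2752957 = 7·393279 + 4
11: 2752957 = 11·250268 + 9
13: 2752957 = 13·211765 + 12
17: 2752957 = 17·161938 + 11
19: 2752957 = 19·144892 + 9
23: 2752957 = 23·119693 + 18
29: 2752957 = 29·94929 + 16
31: 2752957 = 31·88805 + 2
37: 2752957 = 37·74404 + 9
41: 2752957 = 41·67145 + 12
43: 2752957 = 43·64022 + 11
47: 2752957 = 47·58573 + 26
53: 2752957 = 53·51942 + 31
59: 2752957 = 59·46660 + 17
61: 2752957 = 61·45130 + 27
67: 2752957 = 67·41088 + 61
71: 2752957 = 71·38774 + 3
73: 2752957 = 73·37711 + 54
79: 2752957 = 79·34847 + 44
83: 2752957 = 83·33168 + 13
89: 2752957 = 89·30932 + 9
97: 2752957 = 97·28381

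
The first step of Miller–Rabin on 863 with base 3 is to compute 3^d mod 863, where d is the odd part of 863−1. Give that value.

1

863 − 1 = 862 = 2^1 · 431, so d = 431.
3^1 ≡ 3 (mod 863)
3^2 ≡ 3^2 = 9 ≡ 9 (mod 863)
3^4 ≡ 9^2 = 81 ≡ 81 (mod 863)
3^8 ≡ 81^2 = 6561 ≡ 520 (mod 863)
3^16 ≡ 520^2 = 270400 ≡ 281 (mod 863)
3^32 ≡ 281^2 = 78961 ≡ 428 (mod 863)
3^64 ≡ 428^2 = 183184 ≡ 228 (mod 863)
3^128 ≡ 228^2 = 51984 ≡ 204 (mod 863)
3^256 ≡ 204^2 = 41616 ≡ 192 (mod 863)
431 = 256 + 128 + 32 + 8 + 4 + 2 + 1 in binary powers of 2.
So 3^431 ≡ 192 · 204 · 428 · 520 · 81 · 9 · 3 ≡ 1 (mod 863).
Since 3^d ≡ 1 (mod 863), base 3 does not prove 863 composite.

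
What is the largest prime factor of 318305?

318305 = 5 · 63661
63661 = 13 · 4897
4897 = 59 · 83
83 is prime.
So 318305 = 5 · 13 · 59 · 83; the largest prime factor is 83.

83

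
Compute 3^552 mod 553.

176

3^1 ≡ 3 (mod 553)
3^2 ≡ 3^2 = 9 ≡ 9 (mod 553)
3^4 ≡ 9^2 = 81 ≡ 81 (mod 553)
3^8 ≡ 81^2 = 6561 ≡ 478 (mod 553)
3^16 ≡ 478^2 = 228484 ≡ 95 (mod 553)
3^32 ≡ 95^2 = 9025 ≡ 177 (mod 553)
3^64 ≡ 177^2 = 31329 ≡ 361 (mod 553)
3^128 ≡ 361^2 = 130321 ≡ 366 (mod 553)
3^256 ≡ 366^2 = 133956 ≡ 130 (mod 553)
3^512 ≡ 130^2 = 16900 ≡ 310 (mod 553)
552 = 512 + 32 + 8 in binary powers of 2.
So 3^552 ≡ 310 · 177 · 478 ≡ 176 (mod 553).
Since 176 ≠ 1, base 3 is a Fermat witness: 553 is composite.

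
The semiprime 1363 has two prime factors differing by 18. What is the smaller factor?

Since p = q + 18, we have 1363 = q(q + 18), so q² + 18q − 1363 = 0.
Discriminant: 18² + 4·1363 = 324 + 5452 = 5776; √5776 = 76.
q = (−18 + 76)/2 = 29, and p = q + 18 = 47.
Check: 29 · 47 = 1363.

29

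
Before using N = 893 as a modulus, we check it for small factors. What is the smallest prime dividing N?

19

893 is odd.
Digit sum 20, not divisible by 3.
Ends in 3: not divisible by 5.
7: 893 = 7·127 + 4
11: 893 = 11·81 + 2
13: 893 = 13·68 + 9
17: 893 = 17·52 + 9
19: 893 = 19·47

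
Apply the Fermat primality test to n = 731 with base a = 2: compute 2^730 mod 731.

2^1 ≡ 2 (mod 731)
2^2 ≡ 2^2 = 4 ≡ 4 (mod 731)
2^4 ≡ 4^2 = 16 ≡ 16 (mod 731)
2^8 ≡ 16^2 = 256 ≡ 256 (mod 731)
2^16 ≡ 256^2 = 65536 ≡ 477 (mod 731)
2^32 ≡ 477^2 = 227529 ≡ 188 (mod 731)
2^64 ≡ 188^2 = 35344 ≡ 256 (mod 731)
2^128 ≡ 256^2 = 65536 ≡ 477 (mod 731)
2^256 ≡ 477^2 = 227529 ≡ 188 (mod 731)
2^512 ≡ 188^2 = 35344 ≡ 256 (mod 731)
730 = 512 + 128 + 64 + 16 + 8 + 2 in binary powers of 2.
So 2^730 ≡ 256 · 477 · 256 · 477 · 256 · 4 ≡ 4 (mod 731).
Since 4 ≠ 1, base 2 is a Fermat witness: 731 is composite.

4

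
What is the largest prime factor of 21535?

73

21535 = 5 · 4307
4307 = 59 · 73
73 is prime.
So 21535 = 5 · 59 · 73; the largest prime factor is 73.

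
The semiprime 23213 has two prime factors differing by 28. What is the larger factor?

167

Since p = q + 28, we have 23213 = q(q + 28), so q² + 28q − 23213 = 0.
Discriminant: 28² + 4·23213 = 784 + 92852 = 93636; √93636 = 306.
q = (−28 + 306)/2 = 139, and p = q + 28 = 167.
Check: 139 · 167 = 23213.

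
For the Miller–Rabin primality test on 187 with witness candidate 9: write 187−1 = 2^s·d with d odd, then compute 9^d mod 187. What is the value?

25

187 − 1 = 186 = 2^1 · 93, so d = 93.
9^1 ≡ 9 (mod 187)
9^2 ≡ 9^2 = 81 ≡ 81 (mod 187)
9^4 ≡ 81^2 = 6561 ≡ 16 (mod 187)
9^8 ≡ 16^2 = 256 ≡ 69 (mod 187)
9^16 ≡ 69^2 = 4761 ≡ 86 (mod 187)
9^32 ≡ 86^2 = 7396 ≡ 103 (mod 187)
9^64 ≡ 103^2 = 10609 ≡ 137 (mod 187)
93 = 64 + 16 + 8 + 4 + 1 in binary powers of 2.
So 9^93 ≡ 137 · 86 · 69 · 16 · 9 ≡ 25 (mod 187).
Squaring chain: 25; never reaches −1, so base 9 is a Miller–Rabin witness that 187 is composite.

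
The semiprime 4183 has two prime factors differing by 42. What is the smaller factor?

Since p = q + 42, we have 4183 = q(q + 42), so q² + 42q − 4183 = 0.
Discriminant: 42² + 4·4183 = 1764 + 16732 = 18496; √18496 = 136.
q = (−42 + 136)/2 = 47, and p = q + 42 = 89.
Check: 47 · 89 = 4183.

47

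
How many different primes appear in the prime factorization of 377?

377 = 13 · 29
377 = 13 · 29, which has 2 distinct prime factors.

2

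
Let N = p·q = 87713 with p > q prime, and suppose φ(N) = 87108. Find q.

239

φ(n) = (p−1)(q−1) = n − (p+q) + 1, so p + q = 87713 − 87108 + 1 = 606.
p and q are the roots of t² − 606t + 87713 = 0.
Discriminant: 606² − 4·87713 = 367236 − 350852 = 16384; √16384 = 128.
q = (606 − 128)/2 = 239, p = (606 + 128)/2 = 367.
Check: 239 · 367 = 87713.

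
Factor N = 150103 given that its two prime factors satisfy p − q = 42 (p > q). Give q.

367

Since p = q + 42, we have 150103 = q(q + 42), so q² + 42q − 150103 = 0.
Discriminant: 42² + 4·150103 = 1764 + 600412 = 602176; √602176 = 776.
q = (−42 + 776)/2 = 367, and p = q + 42 = 409.
Check: 367 · 409 = 150103.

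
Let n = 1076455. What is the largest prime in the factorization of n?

1076455 = 5 · 215291
215291 = 41 · 5251
5251 = 59 · 89
89 is prime.
So 1076455 = 5 · 41 · 59 · 89; the largest prime factor is 89.

89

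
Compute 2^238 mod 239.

1

2^1 ≡ 2 (mod 239)
2^2 ≡ 2^2 = 4 ≡ 4 (mod 239)
2^4 ≡ 4^2 = 16 ≡ 16 (mod 239)
2^8 ≡ 16^2 = 256 ≡ 17 (mod 239)
2^16 ≡ 17^2 = 289 ≡ 50 (mod 239)
2^32 ≡ 50^2 = 2500 ≡ 110 (mod 239)
2^64 ≡ 110^2 = 12100 ≡ 150 (mod 239)
2^128 ≡ 150^2 = 22500 ≡ 34 (mod 239)
238 = 128 + 64 + 32 + 8 + 4 + 2 in binary powers of 2.
So 2^238 ≡ 34 · 150 · 110 · 17 · 16 · 4 ≡ 1 (mod 239).
Since the result is 1, base 2 gives no evidence that 239 is composite.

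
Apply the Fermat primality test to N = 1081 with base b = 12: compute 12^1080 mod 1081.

12^1 ≡ 12 (mod 1081)
12^2 ≡ 12^2 = 144 ≡ 144 (mod 1081)
12^4 ≡ 144^2 = 20736 ≡ 197 (mod 1081)
12^8 ≡ 197^2 = 38809 ≡ 974 (mod 1081)
12^16 ≡ 974^2 = 948676 ≡ 639 (mod 1081)
12^32 ≡ 639^2 = 408321 ≡ 784 (mod 1081)
12^64 ≡ 784^2 = 614656 ≡ 648 (mod 1081)
12^128 ≡ 648^2 = 419904 ≡ 476 (mod 1081)
12^256 ≡ 476^2 = 226576 ≡ 647 (mod 1081)
12^512 ≡ 647^2 = 418609 ≡ 262 (mod 1081)
12^1024 ≡ 262^2 = 68644 ≡ 541 (mod 1081)
1080 = 1024 + 32 + 16 + 8 in binary powers of 2.
So 12^1080 ≡ 541 · 784 · 639 · 974 ≡ 98 (mod 1081).
Since 98 ≠ 1, base 12 is a Fermat witness: 1081 is composite.

98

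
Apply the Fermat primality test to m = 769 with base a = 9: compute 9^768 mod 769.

1

9^1 ≡ 9 (mod 769)
9^2 ≡ 9^2 = 81 ≡ 81 (mod 769)
9^4 ≡ 81^2 = 6561 ≡ 409 (mod 769)
9^8 ≡ 409^2 = 167281 ≡ 408 (mod 769)
9^16 ≡ 408^2 = 166464 ≡ 360 (mod 769)
9^32 ≡ 360^2 = 129600 ≡ 408 (mod 769)
9^64 ≡ 408^2 = 166464 ≡ 360 (mod 769)
9^128 ≡ 360^2 = 129600 ≡ 408 (mod 769)
9^256 ≡ 408^2 = 166464 ≡ 360 (mod 769)
9^512 ≡ 360^2 = 129600 ≡ 408 (mod 769)
768 = 512 + 256 in binary powers of 2.
So 9^768 ≡ 408 · 360 ≡ 1 (mod 769).
Since the result is 1, base 9 gives no evidence that 769 is composite.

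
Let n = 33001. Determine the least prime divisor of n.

33001 is odd.
Digit sum 7, not divisible by 3.
Ends in 1: not divisible by 5.
7: 33001 = 7·4714 + 3
11: 33001 = 11·3000 + 1
13: 33001 = 13·2538 + 7
17: 33001 = 17·1941 + 4
19: 33001 = 19·1736 + 17
23: 33001 = 23·1434 + 19
29: 33001 = 29·1137 + 28
31: 33001 = 31·1064 + 17
37: 33001 = 37·891 + 34
41: 33001 = 41·804 + 37
43: 33001 = 43·767 + 20
47: 33001 = 47·702 + 7
53: 33001 = 53·622 + 35
59: 33001 = 59·559 + 20
61: 33001 = 61·541

61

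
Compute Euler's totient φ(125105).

98800

Factor: 125105 = 5 · 131 · 191.
φ(125105) = (5−1) · (131−1) · (191−1) = 4 · 130 · 190 = 98800.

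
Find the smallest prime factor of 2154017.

41

2154017 is odd.
Digit sum 20, not divisible by 3.
Ends in 7: not divisible by 5.
7: 2154017 = 7·307716 + 5
11: 2154017 = 11·195819 + 8
13: 2154017 = 13·165693 + 8
17: 2154017 = 17·126706 + 15
19: 2154017 = 19·113369 + 6
23: 2154017 = 23·93652 + 21
29: 2154017 = 29·74276 + 13
31: 2154017 = 31·69484 + 13
37: 2154017 = 37·58216 + 25
41: 2154017 = 41·52537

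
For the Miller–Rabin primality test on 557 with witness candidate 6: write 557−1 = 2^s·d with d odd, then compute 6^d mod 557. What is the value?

1

557 − 1 = 556 = 2^2 · 139, so d = 139.
6^1 ≡ 6 (mod 557)
6^2 ≡ 6^2 = 36 ≡ 36 (mod 557)
6^4 ≡ 36^2 = 1296 ≡ 182 (mod 557)
6^8 ≡ 182^2 = 33124 ≡ 261 (mod 557)
6^16 ≡ 261^2 = 68121 ≡ 167 (mod 557)
6^32 ≡ 167^2 = 27889 ≡ 39 (mod 557)
6^64 ≡ 39^2 = 1521 ≡ 407 (mod 557)
6^128 ≡ 407^2 = 165649 ≡ 220 (mod 557)
139 = 128 + 8 + 2 + 1 in binary powers of 2.
So 6^139 ≡ 220 · 261 · 36 · 6 ≡ 1 (mod 557).
Since 6^d ≡ 1 (mod 557), base 6 does not prove 557 composite.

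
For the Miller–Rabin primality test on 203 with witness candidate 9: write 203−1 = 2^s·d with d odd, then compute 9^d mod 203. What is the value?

203 − 1 = 202 = 2^1 · 101, so d = 101.
9^1 ≡ 9 (mod 203)
9^2 ≡ 9^2 = 81 ≡ 81 (mod 203)
9^4 ≡ 81^2 = 6561 ≡ 65 (mod 203)
9^8 ≡ 65^2 = 4225 ≡ 165 (mod 203)
9^16 ≡ 165^2 = 27225 ≡ 23 (mod 203)
9^32 ≡ 23^2 = 529 ≡ 123 (mod 203)
9^64 ≡ 123^2 = 15129 ≡ 107 (mod 203)
101 = 64 + 32 + 4 + 1 in binary powers of 2.
So 9^101 ≡ 107 · 123 · 65 · 9 ≡ 4 (mod 203).
Squaring chain: 4; never reaches −1, so base 9 is a Miller–Rabin witness that 203 is composite.

4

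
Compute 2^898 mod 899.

845

2^1 ≡ 2 (mod 899)
2^2 ≡ 2^2 = 4 ≡ 4 (mod 899)
2^4 ≡ 4^2 = 16 ≡ 16 (mod 899)
2^8 ≡ 16^2 = 256 ≡ 256 (mod 899)
2^16 ≡ 256^2 = 65536 ≡ 808 (mod 899)
2^32 ≡ 808^2 = 652864 ≡ 190 (mod 899)
2^64 ≡ 190^2 = 36100 ≡ 140 (mod 899)
2^128 ≡ 140^2 = 19600 ≡ 721 (mod 899)
2^256 ≡ 721^2 = 519841 ≡ 219 (mod 899)
2^512 ≡ 219^2 = 47961 ≡ 314 (mod 899)
898 = 512 + 256 + 128 + 2 in binary powers of 2.
So 2^898 ≡ 314 · 219 · 721 · 4 ≡ 845 (mod 899).
Since 845 ≠ 1, base 2 is a Fermat witness: 899 is composite.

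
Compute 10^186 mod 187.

10^1 ≡ 10 (mod 187)
10^2 ≡ 10^2 = 100 ≡ 100 (mod 187)
10^4 ≡ 100^2 = 10000 ≡ 89 (mod 187)
10^8 ≡ 89^2 = 7921 ≡ 67 (mod 187)
10^16 ≡ 67^2 = 4489 ≡ 1 (mod 187)
10^32 ≡ 1^2 = 1 ≡ 1 (mod 187)
10^64 ≡ 1^2 = 1 ≡ 1 (mod 187)
10^128 ≡ 1^2 = 1 ≡ 1 (mod 187)
186 = 128 + 32 + 16 + 8 + 2 in binary powers of 2.
So 10^186 ≡ 1 · 1 · 1 · 67 · 100 ≡ 155 (mod 187).
Since 155 ≠ 1, base 10 is a Fermat witness: 187 is composite.

155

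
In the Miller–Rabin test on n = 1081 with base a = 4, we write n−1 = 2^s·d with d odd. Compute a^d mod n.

271

1081 − 1 = 1080 = 2^3 · 135, so d = 135.
4^1 ≡ 4 (mod 1081)
4^2 ≡ 4^2 = 16 ≡ 16 (mod 1081)
4^4 ≡ 16^2 = 256 ≡ 256 (mod 1081)
4^8 ≡ 256^2 = 65536 ≡ 676 (mod 1081)
4^16 ≡ 676^2 = 456976 ≡ 794 (mod 1081)
4^32 ≡ 794^2 = 630436 ≡ 213 (mod 1081)
4^64 ≡ 213^2 = 45369 ≡ 1048 (mod 1081)
4^128 ≡ 1048^2 = 1098304 ≡ 8 (mod 1081)
135 = 128 + 4 + 2 + 1 in binary powers of 2.
So 4^135 ≡ 8 · 256 · 16 · 4 ≡ 271 (mod 1081).
Squaring chain: 271 → 1014 → 165; never reaches −1, so base 4 is a Miller–Rabin witness that 1081 is composite.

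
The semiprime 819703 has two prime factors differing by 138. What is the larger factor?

977

Since p = q + 138, we have 819703 = q(q + 138), so q² + 138q − 819703 = 0.
Discriminant: 138² + 4·819703 = 19044 + 3278812 = 3297856; √3297856 = 1816.
q = (−138 + 1816)/2 = 839, and p = q + 138 = 977.
Check: 839 · 977 = 819703.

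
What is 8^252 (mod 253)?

141

8^1 ≡ 8 (mod 253)
8^2 ≡ 8^2 = 64 ≡ 64 (mod 253)
8^4 ≡ 64^2 = 4096 ≡ 48 (mod 253)
8^8 ≡ 48^2 = 2304 ≡ 27 (mod 253)
8^16 ≡ 27^2 = 729 ≡ 223 (mod 253)
8^32 ≡ 223^2 = 49729 ≡ 141 (mod 253)
8^64 ≡ 141^2 = 19881 ≡ 147 (mod 253)
8^128 ≡ 147^2 = 21609 ≡ 104 (mod 253)
252 = 128 + 64 + 32 + 16 + 8 + 4 in binary powers of 2.
So 8^252 ≡ 104 · 147 · 141 · 223 · 27 · 48 ≡ 141 (mod 253).
Since 141 ≠ 1, base 8 is a Fermat witness: 253 is composite.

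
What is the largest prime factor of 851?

37

851 = 23 · 37
37 is prime.
So 851 = 23 · 37; the largest prime factor is 37.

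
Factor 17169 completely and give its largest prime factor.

17169 = 3 · 5723
5723 = 59 · 97
97 is prime.
So 17169 = 3 · 59 · 97; the largest prime factor is 97.

97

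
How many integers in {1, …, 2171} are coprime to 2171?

Factor: 2171 = 13 · 167.
φ(2171) = (13−1) · (167−1) = 12 · 166 = 1992.

1992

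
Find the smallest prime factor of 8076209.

8076209 is odd.
Digit sum 32, not divisible by 3.
Ends in 9: not divisible by 5.
7: 8076209 = 7·1153744 + 1
11: 8076209 = 11·734200 + 9
13: 8076209 = 13·621246 + 11
17: 8076209 = 17·475071 + 2
19: 8076209 = 19·425063 + 12
23: 8076209 = 23·351139 + 12
29: 8076209 = 29·278489 + 28
31: 8076209 = 31·260522 + 27
37: 8076209 = 37·218275 + 34
41: 8076209 = 41·196980 + 29
43: 8076209 = 43·187818 + 35
47: 8076209 = 47·171834 + 11
53: 8076209 = 53·152381 + 16
59: 8076209 = 59·136884 + 53
61: 8076209 = 61·132396 + 53
67: 8076209 = 67·120540 + 29
71: 8076209 = 71·113749 + 30
73: 8076209 = 73·110633

73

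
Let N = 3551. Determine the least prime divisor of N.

3551 is odd.
Digit sum 14, not divisible by 3.
Ends in 1: not divisible by 5.
7: 3551 = 7·507 + 2
11: 3551 = 11·322 + 9
13: 3551 = 13·273 + 2
17: 3551 = 17·208 + 15
19: 3551 = 19·186 + 17
23: 3551 = 23·154 + 9
29: 3551 = 29·122 + 13
31: 3551 = 31·114 + 17
37: 3551 = 37·95 + 36
41: 3551 = 41·86 + 25
43: 3551 = 43·82 + 25
47: 3551 = 47·75 + 26
53: 3551 = 53·67

53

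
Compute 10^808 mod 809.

1

10^1 ≡ 10 (mod 809)
10^2 ≡ 10^2 = 100 ≡ 100 (mod 809)
10^4 ≡ 100^2 = 10000 ≡ 292 (mod 809)
10^8 ≡ 292^2 = 85264 ≡ 319 (mod 809)
10^16 ≡ 319^2 = 101761 ≡ 636 (mod 809)
10^32 ≡ 636^2 = 404496 ≡ 805 (mod 809)
10^64 ≡ 805^2 = 648025 ≡ 16 (mod 809)
10^128 ≡ 16^2 = 256 ≡ 256 (mod 809)
10^256 ≡ 256^2 = 65536 ≡ 7 (mod 809)
10^512 ≡ 7^2 = 49 ≡ 49 (mod 809)
808 = 512 + 256 + 32 + 8 in binary powers of 2.
So 10^808 ≡ 49 · 7 · 805 · 319 ≡ 1 (mod 809).
Since the result is 1, base 10 gives no evidence that 809 is composite.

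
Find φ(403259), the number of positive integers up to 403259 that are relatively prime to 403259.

379456

Factor: 403259 = 23 · 89 · 197.
φ(403259) = (23−1) · (89−1) · (197−1) = 22 · 88 · 196 = 379456.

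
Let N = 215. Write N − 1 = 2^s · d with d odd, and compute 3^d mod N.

215 − 1 = 214 = 2^1 · 107, so d = 107.
3^1 ≡ 3 (mod 215)
3^2 ≡ 3^2 = 9 ≡ 9 (mod 215)
3^4 ≡ 9^2 = 81 ≡ 81 (mod 215)
3^8 ≡ 81^2 = 6561 ≡ 111 (mod 215)
3^16 ≡ 111^2 = 12321 ≡ 66 (mod 215)
3^32 ≡ 66^2 = 4356 ≡ 56 (mod 215)
3^64 ≡ 56^2 = 3136 ≡ 126 (mod 215)
107 = 64 + 32 + 8 + 2 + 1 in binary powers of 2.
So 3^107 ≡ 126 · 56 · 111 · 9 · 3 ≡ 77 (mod 215).
Squaring chain: 77; never reaches −1, so base 3 is a Miller–Rabin witness that 215 is composite.

77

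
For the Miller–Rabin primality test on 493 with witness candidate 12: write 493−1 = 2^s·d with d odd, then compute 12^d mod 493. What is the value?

278

493 − 1 = 492 = 2^2 · 123, so d = 123.
12^1 ≡ 12 (mod 493)
12^2 ≡ 12^2 = 144 ≡ 144 (mod 493)
12^4 ≡ 144^2 = 20736 ≡ 30 (mod 493)
12^8 ≡ 30^2 = 900 ≡ 407 (mod 493)
12^16 ≡ 407^2 = 165649 ≡ 1 (mod 493)
12^32 ≡ 1^2 = 1 ≡ 1 (mod 493)
12^64 ≡ 1^2 = 1 ≡ 1 (mod 493)
123 = 64 + 32 + 16 + 8 + 2 + 1 in binary powers of 2.
So 12^123 ≡ 1 · 1 · 1 · 407 · 144 · 12 ≡ 278 (mod 493).
Squaring chain: 278 → 376; never reaches −1, so base 12 is a Miller–Rabin witness that 493 is composite.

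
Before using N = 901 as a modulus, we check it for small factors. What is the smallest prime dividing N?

17

901 is odd.
Digit sum 10, not divisible by 3.
Ends in 1: not divisible by 5.
7: 901 = 7·128 + 5
11: 901 = 11·81 + 10
13: 901 = 13·69 + 4
17: 901 = 17·53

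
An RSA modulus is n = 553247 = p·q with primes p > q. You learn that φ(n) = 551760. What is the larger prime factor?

761

φ(n) = (p−1)(q−1) = n − (p+q) + 1, so p + q = 553247 − 551760 + 1 = 1488.
p and q are the roots of t² − 1488t + 553247 = 0.
Discriminant: 1488² − 4·553247 = 2214144 − 2212988 = 1156; √1156 = 34.
q = (1488 − 34)/2 = 727, p = (1488 + 34)/2 = 761.
Check: 727 · 761 = 553247.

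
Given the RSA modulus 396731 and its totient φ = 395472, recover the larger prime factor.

φ(n) = (p−1)(q−1) = n − (p+q) + 1, so p + q = 396731 − 395472 + 1 = 1260.
p and q are the roots of t² − 1260t + 396731 = 0.
Discriminant: 1260² − 4·396731 = 1587600 − 1586924 = 676; √676 = 26.
q = (1260 − 26)/2 = 617, p = (1260 + 26)/2 = 643.
Check: 617 · 643 = 396731.

643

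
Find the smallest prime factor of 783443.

783443 is odd.
Digit sum 29, not divisible by 3.
Ends in 3: not divisible by 5.
7: 783443 = 7·111920 + 3
11: 783443 = 11·71222 + 1
13: 783443 = 13·60264 + 11
17: 783443 = 17·46084 + 15
19: 783443 = 19·41233 + 16
23: 783443 = 23·34062 + 17
29: 783443 = 29·27015 + 8
31: 783443 = 31·25272 + 11
37: 783443 = 37·21174 + 5
41: 783443 = 41·19108 + 15
43: 783443 = 43·18219 + 26
47: 783443 = 47·16669

47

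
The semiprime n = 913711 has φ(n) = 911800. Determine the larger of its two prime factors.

φ(n) = (p−1)(q−1) = n − (p+q) + 1, so p + q = 913711 − 911800 + 1 = 1912.
p and q are the roots of t² − 1912t + 913711 = 0.
Discriminant: 1912² − 4·913711 = 3655744 − 3654844 = 900; √900 = 30.
q = (1912 − 30)/2 = 941, p = (1912 + 30)/2 = 971.
Check: 941 · 971 = 913711.

971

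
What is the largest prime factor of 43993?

41

43993 = 29 · 1517
1517 = 37 · 41
41 is prime.
So 43993 = 29 · 37 · 41; the largest prime factor is 41.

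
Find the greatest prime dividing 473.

473 = 11 · 43
43 is prime.
So 473 = 11 · 43; the largest prime factor is 43.

43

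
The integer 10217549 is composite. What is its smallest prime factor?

83

10217549 is odd.
Digit sum 29, not divisible by 3.
Ends in 9: not divisible by 5.
7: 10217549 = 7·1459649 + 6
11: 10217549 = 11·928868 + 1
13: 10217549 = 13·785965 + 4
17: 10217549 = 17·601032 + 5
19: 10217549 = 19·537765 + 14
23: 10217549 = 23·444241 + 6
29: 10217549 = 29·352329 + 8
31: 10217549 = 31·329598 + 11
37: 10217549 = 37·276149 + 36
41: 10217549 = 41·249208 + 21
43: 10217549 = 43·237617 + 18
47: 10217549 = 47·217394 + 31
53: 10217549 = 53·192783 + 50
59: 10217549 = 59·173178 + 47
61: 10217549 = 61·167500 + 49
67: 10217549 = 67·152500 + 49
71: 10217549 = 71·143909 + 10
73: 10217549 = 73·139966 + 31
79: 10217549 = 79·129336 + 5
83: 10217549 = 83·123103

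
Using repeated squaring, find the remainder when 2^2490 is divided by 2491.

2^1 ≡ 2 (mod 2491)
2^2 ≡ 2^2 = 4 ≡ 4 (mod 2491)
2^4 ≡ 4^2 = 16 ≡ 16 (mod 2491)
2^8 ≡ 16^2 = 256 ≡ 256 (mod 2491)
2^16 ≡ 256^2 = 65536 ≡ 770 (mod 2491)
2^32 ≡ 770^2 = 592900 ≡ 42 (mod 2491)
2^64 ≡ 42^2 = 1764 ≡ 1764 (mod 2491)
2^128 ≡ 1764^2 = 3111696 ≡ 437 (mod 2491)
2^256 ≡ 437^2 = 190969 ≡ 1653 (mod 2491)
2^512 ≡ 1653^2 = 2732409 ≡ 2273 (mod 2491)
2^1024 ≡ 2273^2 = 5166529 ≡ 195 (mod 2491)
2^2048 ≡ 195^2 = 38025 ≡ 660 (mod 2491)
2490 = 2048 + 256 + 128 + 32 + 16 + 8 + 2 in binary powers of 2.
So 2^2490 ≡ 660 · 1653 · 437 · 42 · 770 · 256 · 4 ≡ 2414 (mod 2491).
Since 2414 ≠ 1, base 2 is a Fermat witness: 2491 is composite.

2414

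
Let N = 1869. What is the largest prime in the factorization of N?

1869 = 3 · 623
623 = 7 · 89
89 is prime.
So 1869 = 3 · 7 · 89; the largest prime factor is 89.

89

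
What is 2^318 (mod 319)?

212

2^1 ≡ 2 (mod 319)
2^2 ≡ 2^2 = 4 ≡ 4 (mod 319)
2^4 ≡ 4^2 = 16 ≡ 16 (mod 319)
2^8 ≡ 16^2 = 256 ≡ 256 (mod 319)
2^16 ≡ 256^2 = 65536 ≡ 141 (mod 319)
2^32 ≡ 141^2 = 19881 ≡ 103 (mod 319)
2^64 ≡ 103^2 = 10609 ≡ 82 (mod 319)
2^128 ≡ 82^2 = 6724 ≡ 25 (mod 319)
2^256 ≡ 25^2 = 625 ≡ 306 (mod 319)
318 = 256 + 32 + 16 + 8 + 4 + 2 in binary powers of 2.
So 2^318 ≡ 306 · 103 · 141 · 256 · 16 · 4 ≡ 212 (mod 319).
Since 212 ≠ 1, base 2 is a Fermat witness: 319 is composite.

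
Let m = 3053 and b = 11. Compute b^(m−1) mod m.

11^1 ≡ 11 (mod 3053)
11^2 ≡ 11^2 = 121 ≡ 121 (mod 3053)
11^4 ≡ 121^2 = 14641 ≡ 2429 (mod 3053)
11^8 ≡ 2429^2 = 5900041 ≡ 1645 (mod 3053)
11^16 ≡ 1645^2 = 2706025 ≡ 1067 (mod 3053)
11^32 ≡ 1067^2 = 1138489 ≡ 2773 (mod 3053)
11^64 ≡ 2773^2 = 7689529 ≡ 2075 (mod 3053)
11^128 ≡ 2075^2 = 4305625 ≡ 895 (mod 3053)
11^256 ≡ 895^2 = 801025 ≡ 1139 (mod 3053)
11^512 ≡ 1139^2 = 1297321 ≡ 2849 (mod 3053)
11^1024 ≡ 2849^2 = 8116801 ≡ 1927 (mod 3053)
11^2048 ≡ 1927^2 = 3713329 ≡ 881 (mod 3053)
3052 = 2048 + 512 + 256 + 128 + 64 + 32 + 8 + 4 in binary powers of 2.
So 11^3052 ≡ 881 · 2849 · 1139 · 895 · 2075 · 2773 · 1645 · 2429 ≡ 2968 (mod 3053).
Since 2968 ≠ 1, base 11 is a Fermat witness: 3053 is composite.

2968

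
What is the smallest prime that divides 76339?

97

76339 is odd.
Digit sum 28, not divisible by 3.
Ends in 9: not divisible by 5.
7: 76339 = 7·10905 + 4
11: 76339 = 11·6939 + 10
13: 76339 = 13·5872 + 3
17: 76339 = 17·4490 + 9
19: 76339 = 19·4017 + 16
23: 76339 = 23·3319 + 2
29: 76339 = 29·2632 + 11
31: 76339 = 31·2462 + 17
37: 76339 = 37·2063 + 8
41: 76339 = 41·1861 + 38
43: 76339 = 43·1775 + 14
47: 76339 = 47·1624 + 11
53: 76339 = 53·1440 + 19
59: 76339 = 59·1293 + 52
61: 76339 = 61·1251 + 28
67: 76339 = 67·1139 + 26
71: 76339 = 71·1075 + 14
73: 76339 = 73·1045 + 54
79: 76339 = 79·966 + 25
83: 76339 = 83·919 + 62
89: 76339 = 89·857 + 66
97: 76339 = 97·787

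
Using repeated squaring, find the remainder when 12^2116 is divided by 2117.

1857

12^1 ≡ 12 (mod 2117)
12^2 ≡ 12^2 = 144 ≡ 144 (mod 2117)
12^4 ≡ 144^2 = 20736 ≡ 1683 (mod 2117)
12^8 ≡ 1683^2 = 2832489 ≡ 2060 (mod 2117)
12^16 ≡ 2060^2 = 4243600 ≡ 1132 (mod 2117)
12^32 ≡ 1132^2 = 1281424 ≡ 639 (mod 2117)
12^64 ≡ 639^2 = 408321 ≡ 1857 (mod 2117)
12^128 ≡ 1857^2 = 3448449 ≡ 1973 (mod 2117)
12^256 ≡ 1973^2 = 3892729 ≡ 1683 (mod 2117)
12^512 ≡ 1683^2 = 2832489 ≡ 2060 (mod 2117)
12^1024 ≡ 2060^2 = 4243600 ≡ 1132 (mod 2117)
12^2048 ≡ 1132^2 = 1281424 ≡ 639 (mod 2117)
2116 = 2048 + 64 + 4 in binary powers of 2.
So 12^2116 ≡ 639 · 1857 · 1683 ≡ 1857 (mod 2117).
Since 1857 ≠ 1, base 12 is a Fermat witness: 2117 is composite.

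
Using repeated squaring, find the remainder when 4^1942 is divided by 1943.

864

4^1 ≡ 4 (mod 1943)
4^2 ≡ 4^2 = 16 ≡ 16 (mod 1943)
4^4 ≡ 16^2 = 256 ≡ 256 (mod 1943)
4^8 ≡ 256^2 = 65536 ≡ 1417 (mod 1943)
4^16 ≡ 1417^2 = 2007889 ≡ 770 (mod 1943)
4^32 ≡ 770^2 = 592900 ≡ 285 (mod 1943)
4^64 ≡ 285^2 = 81225 ≡ 1562 (mod 1943)
4^128 ≡ 1562^2 = 2439844 ≡ 1379 (mod 1943)
4^256 ≡ 1379^2 = 1901641 ≡ 1387 (mod 1943)
4^512 ≡ 1387^2 = 1923769 ≡ 199 (mod 1943)
4^1024 ≡ 199^2 = 39601 ≡ 741 (mod 1943)
1942 = 1024 + 512 + 256 + 128 + 16 + 4 + 2 in binary powers of 2.
So 4^1942 ≡ 741 · 199 · 1387 · 1379 · 770 · 256 · 16 ≡ 864 (mod 1943).
Since 864 ≠ 1, base 4 is a Fermat witness: 1943 is composite.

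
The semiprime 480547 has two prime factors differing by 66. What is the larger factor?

Since p = q + 66, we have 480547 = q(q + 66), so q² + 66q − 480547 = 0.
Discriminant: 66² + 4·480547 = 4356 + 1922188 = 1926544; √1926544 = 1388.
q = (−66 + 1388)/2 = 661, and p = q + 66 = 727.
Check: 661 · 727 = 480547.

727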